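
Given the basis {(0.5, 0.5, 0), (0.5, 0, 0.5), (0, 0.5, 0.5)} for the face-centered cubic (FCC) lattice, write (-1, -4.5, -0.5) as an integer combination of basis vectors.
-5b₁ + 3b₂ - 4b₃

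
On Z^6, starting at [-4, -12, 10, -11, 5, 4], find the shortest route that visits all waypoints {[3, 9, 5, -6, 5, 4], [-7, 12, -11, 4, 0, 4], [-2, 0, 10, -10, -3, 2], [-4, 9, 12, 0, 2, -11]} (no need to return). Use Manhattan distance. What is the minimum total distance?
146
(one optimal route: (-4, -12, 10, -11, 5, 4) → (-2, 0, 10, -10, -3, 2) → (3, 9, 5, -6, 5, 4) → (-4, 9, 12, 0, 2, -11) → (-7, 12, -11, 4, 0, 4))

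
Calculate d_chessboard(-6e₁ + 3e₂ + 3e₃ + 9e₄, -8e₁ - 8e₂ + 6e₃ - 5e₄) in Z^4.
14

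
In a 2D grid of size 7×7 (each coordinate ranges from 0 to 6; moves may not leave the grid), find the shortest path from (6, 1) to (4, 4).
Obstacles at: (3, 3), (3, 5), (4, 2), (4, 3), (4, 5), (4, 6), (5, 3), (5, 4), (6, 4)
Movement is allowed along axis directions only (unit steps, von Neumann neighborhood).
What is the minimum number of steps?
9
(one shortest path: (6, 1) → (5, 1) → (4, 1) → (3, 1) → (2, 1) → (2, 2) → (2, 3) → (2, 4) → (3, 4) → (4, 4))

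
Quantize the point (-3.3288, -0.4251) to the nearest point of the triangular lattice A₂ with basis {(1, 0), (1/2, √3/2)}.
(-3.5, -0.866)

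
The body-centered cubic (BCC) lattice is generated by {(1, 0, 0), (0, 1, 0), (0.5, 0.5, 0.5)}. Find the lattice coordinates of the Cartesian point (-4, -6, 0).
-4b₁ - 6b₂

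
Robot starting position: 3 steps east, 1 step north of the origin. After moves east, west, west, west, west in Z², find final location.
(0, 1)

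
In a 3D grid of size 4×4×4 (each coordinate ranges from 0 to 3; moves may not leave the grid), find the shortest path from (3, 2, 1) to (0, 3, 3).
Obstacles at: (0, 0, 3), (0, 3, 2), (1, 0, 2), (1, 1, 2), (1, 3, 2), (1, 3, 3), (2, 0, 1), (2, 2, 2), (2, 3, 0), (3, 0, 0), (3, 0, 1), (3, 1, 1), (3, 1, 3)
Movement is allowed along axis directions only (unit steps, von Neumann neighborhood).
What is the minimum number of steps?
6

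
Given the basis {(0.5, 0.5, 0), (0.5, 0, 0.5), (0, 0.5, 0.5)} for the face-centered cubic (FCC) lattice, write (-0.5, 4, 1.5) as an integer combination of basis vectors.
2b₁ - 3b₂ + 6b₃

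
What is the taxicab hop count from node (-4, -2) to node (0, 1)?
7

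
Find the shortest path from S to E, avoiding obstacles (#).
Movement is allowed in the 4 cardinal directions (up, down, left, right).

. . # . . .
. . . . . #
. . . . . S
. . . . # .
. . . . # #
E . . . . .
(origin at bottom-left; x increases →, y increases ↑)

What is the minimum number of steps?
8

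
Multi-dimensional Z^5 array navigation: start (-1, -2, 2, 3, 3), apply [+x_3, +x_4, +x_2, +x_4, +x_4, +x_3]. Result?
(-1, -1, 4, 6, 3)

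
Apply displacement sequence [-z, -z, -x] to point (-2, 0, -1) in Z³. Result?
(-3, 0, -3)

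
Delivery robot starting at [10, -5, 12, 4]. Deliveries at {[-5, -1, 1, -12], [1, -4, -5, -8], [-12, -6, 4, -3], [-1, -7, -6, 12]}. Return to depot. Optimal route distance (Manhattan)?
146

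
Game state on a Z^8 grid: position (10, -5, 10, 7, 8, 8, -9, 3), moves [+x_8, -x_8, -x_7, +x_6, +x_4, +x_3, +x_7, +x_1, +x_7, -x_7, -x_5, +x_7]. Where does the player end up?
(11, -5, 11, 8, 7, 9, -8, 3)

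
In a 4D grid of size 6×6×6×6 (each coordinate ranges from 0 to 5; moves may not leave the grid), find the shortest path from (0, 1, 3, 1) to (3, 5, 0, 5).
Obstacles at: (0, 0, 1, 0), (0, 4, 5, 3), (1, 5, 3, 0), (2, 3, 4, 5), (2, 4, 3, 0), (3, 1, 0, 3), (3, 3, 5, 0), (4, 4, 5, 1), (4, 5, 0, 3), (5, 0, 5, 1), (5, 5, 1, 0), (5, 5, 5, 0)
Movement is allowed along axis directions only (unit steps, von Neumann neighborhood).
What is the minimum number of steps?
14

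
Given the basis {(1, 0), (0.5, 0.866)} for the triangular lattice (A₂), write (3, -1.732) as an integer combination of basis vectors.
4b₁ - 2b₂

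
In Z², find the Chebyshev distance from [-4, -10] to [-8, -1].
9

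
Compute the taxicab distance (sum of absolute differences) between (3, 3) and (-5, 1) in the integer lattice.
10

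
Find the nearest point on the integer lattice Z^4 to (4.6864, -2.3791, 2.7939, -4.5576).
(5, -2, 3, -5)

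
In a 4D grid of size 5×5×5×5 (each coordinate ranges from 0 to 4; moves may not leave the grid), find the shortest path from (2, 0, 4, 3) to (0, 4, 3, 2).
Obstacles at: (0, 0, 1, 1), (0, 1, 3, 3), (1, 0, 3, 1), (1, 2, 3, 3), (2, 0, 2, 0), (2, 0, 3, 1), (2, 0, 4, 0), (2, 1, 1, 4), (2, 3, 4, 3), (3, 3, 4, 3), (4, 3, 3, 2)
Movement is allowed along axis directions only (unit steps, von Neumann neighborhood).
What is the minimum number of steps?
8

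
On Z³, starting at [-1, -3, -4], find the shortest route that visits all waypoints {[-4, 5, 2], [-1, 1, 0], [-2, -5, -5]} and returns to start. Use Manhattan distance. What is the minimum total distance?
40
(one optimal route: (-1, -3, -4) → (-1, 1, 0) → (-4, 5, 2) → (-2, -5, -5) → (-1, -3, -4))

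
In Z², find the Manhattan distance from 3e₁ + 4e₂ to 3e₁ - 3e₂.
7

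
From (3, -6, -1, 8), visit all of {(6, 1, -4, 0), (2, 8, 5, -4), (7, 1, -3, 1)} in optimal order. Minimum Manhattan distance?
47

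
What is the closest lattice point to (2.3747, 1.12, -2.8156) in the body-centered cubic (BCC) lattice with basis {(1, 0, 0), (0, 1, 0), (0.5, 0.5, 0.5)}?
(2, 1, -3)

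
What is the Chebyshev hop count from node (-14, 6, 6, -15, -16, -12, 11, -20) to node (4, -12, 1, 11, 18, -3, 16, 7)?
34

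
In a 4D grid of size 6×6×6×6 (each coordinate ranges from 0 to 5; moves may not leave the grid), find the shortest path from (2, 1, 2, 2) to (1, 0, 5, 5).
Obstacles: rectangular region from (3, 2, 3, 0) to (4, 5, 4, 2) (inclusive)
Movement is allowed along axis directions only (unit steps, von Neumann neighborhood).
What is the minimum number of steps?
8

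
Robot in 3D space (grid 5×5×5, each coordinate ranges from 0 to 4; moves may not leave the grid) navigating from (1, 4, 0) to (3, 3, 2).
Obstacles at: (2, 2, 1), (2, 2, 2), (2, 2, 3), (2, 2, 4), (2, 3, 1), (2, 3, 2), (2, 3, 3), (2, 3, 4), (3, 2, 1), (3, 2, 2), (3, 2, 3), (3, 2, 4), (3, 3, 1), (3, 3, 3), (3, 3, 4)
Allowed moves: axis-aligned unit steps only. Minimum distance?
5
(one shortest path: (1, 4, 0) → (2, 4, 0) → (3, 4, 0) → (3, 4, 1) → (3, 4, 2) → (3, 3, 2))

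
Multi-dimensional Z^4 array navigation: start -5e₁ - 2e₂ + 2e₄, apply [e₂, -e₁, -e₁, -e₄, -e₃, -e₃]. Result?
(-7, -1, -2, 1)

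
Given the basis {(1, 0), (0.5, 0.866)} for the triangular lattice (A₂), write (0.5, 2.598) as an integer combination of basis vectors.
-b₁ + 3b₂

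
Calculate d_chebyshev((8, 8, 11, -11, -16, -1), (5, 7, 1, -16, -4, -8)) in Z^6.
12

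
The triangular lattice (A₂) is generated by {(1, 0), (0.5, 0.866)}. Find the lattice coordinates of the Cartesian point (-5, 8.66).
-10b₁ + 10b₂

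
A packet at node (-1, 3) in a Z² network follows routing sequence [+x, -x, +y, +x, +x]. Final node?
(1, 4)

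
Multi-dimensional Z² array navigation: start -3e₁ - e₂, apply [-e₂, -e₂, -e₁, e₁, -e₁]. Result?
(-4, -3)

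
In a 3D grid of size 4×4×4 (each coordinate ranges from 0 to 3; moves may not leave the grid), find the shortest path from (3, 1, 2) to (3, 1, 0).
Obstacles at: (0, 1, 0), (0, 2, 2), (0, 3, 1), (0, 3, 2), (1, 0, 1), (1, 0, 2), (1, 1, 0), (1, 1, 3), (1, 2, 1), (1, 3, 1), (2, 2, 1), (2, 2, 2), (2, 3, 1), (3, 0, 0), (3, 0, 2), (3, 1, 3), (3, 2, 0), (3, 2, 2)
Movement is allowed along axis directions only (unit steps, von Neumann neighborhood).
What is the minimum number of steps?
2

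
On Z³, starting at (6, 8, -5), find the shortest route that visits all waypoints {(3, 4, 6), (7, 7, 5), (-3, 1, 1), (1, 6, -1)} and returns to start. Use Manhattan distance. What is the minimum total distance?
56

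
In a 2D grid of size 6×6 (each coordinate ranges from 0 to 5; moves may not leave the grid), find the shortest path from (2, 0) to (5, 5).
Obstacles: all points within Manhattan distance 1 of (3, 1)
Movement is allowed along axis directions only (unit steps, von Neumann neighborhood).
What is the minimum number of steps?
10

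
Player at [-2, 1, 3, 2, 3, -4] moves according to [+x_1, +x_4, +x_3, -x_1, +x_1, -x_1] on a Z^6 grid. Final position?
(-2, 1, 4, 3, 3, -4)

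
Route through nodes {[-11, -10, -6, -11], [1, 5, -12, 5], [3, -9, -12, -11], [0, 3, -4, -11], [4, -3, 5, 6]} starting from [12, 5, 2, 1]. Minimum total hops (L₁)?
124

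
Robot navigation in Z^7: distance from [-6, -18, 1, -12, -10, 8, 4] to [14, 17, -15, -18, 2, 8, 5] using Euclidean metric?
45.4093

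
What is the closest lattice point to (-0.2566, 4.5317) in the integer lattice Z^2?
(0, 5)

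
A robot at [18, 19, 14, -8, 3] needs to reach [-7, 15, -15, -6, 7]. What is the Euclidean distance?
38.7556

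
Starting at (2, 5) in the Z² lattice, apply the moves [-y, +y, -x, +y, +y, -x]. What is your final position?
(0, 7)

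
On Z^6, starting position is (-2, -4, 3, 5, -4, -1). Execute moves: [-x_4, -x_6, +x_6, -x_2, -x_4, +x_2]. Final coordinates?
(-2, -4, 3, 3, -4, -1)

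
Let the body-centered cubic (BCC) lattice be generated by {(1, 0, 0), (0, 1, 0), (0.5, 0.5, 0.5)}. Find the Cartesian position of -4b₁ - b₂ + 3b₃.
(-2.5, 0.5, 1.5)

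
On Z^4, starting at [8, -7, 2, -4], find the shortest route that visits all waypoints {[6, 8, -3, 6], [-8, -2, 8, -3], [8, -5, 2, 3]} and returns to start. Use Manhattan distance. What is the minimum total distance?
104
(one optimal route: (8, -7, 2, -4) → (-8, -2, 8, -3) → (6, 8, -3, 6) → (8, -5, 2, 3) → (8, -7, 2, -4))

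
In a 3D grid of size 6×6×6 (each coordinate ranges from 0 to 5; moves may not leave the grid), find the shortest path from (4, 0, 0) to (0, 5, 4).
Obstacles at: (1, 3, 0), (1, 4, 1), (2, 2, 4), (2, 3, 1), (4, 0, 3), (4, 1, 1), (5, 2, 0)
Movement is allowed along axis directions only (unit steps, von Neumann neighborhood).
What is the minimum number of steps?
13
(one shortest path: (4, 0, 0) → (3, 0, 0) → (2, 0, 0) → (1, 0, 0) → (0, 0, 0) → (0, 1, 0) → (0, 2, 0) → (0, 3, 0) → (0, 4, 0) → (0, 5, 0) → (0, 5, 1) → (0, 5, 2) → (0, 5, 3) → (0, 5, 4))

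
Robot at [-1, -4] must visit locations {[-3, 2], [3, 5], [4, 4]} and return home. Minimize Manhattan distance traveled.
32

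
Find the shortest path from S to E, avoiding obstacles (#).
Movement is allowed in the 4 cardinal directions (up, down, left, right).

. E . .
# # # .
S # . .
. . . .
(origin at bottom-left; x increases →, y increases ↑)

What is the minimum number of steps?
9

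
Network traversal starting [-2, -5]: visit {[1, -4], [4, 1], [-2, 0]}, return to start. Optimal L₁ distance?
24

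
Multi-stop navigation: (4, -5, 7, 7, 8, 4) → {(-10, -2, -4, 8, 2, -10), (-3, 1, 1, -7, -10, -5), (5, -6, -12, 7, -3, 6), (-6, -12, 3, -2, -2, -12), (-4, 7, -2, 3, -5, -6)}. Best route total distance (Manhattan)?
180
(one optimal route: (4, -5, 7, 7, 8, 4) → (5, -6, -12, 7, -3, 6) → (-10, -2, -4, 8, 2, -10) → (-4, 7, -2, 3, -5, -6) → (-3, 1, 1, -7, -10, -5) → (-6, -12, 3, -2, -2, -12))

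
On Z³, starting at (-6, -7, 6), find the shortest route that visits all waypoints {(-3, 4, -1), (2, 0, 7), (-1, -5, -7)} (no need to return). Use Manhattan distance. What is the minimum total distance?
50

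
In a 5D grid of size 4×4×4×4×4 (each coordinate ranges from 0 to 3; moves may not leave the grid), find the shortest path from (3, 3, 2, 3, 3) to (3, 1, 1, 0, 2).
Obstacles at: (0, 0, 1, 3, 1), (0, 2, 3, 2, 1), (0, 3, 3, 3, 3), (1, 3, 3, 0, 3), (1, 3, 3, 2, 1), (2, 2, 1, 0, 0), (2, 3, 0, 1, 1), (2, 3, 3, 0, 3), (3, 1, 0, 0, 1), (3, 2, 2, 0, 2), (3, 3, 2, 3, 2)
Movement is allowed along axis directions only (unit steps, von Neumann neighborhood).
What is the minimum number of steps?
7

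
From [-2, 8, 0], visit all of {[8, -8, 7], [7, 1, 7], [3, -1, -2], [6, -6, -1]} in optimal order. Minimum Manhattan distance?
47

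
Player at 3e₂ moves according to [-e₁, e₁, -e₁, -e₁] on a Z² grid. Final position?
(-2, 3)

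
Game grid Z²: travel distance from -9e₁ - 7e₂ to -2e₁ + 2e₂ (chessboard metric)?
9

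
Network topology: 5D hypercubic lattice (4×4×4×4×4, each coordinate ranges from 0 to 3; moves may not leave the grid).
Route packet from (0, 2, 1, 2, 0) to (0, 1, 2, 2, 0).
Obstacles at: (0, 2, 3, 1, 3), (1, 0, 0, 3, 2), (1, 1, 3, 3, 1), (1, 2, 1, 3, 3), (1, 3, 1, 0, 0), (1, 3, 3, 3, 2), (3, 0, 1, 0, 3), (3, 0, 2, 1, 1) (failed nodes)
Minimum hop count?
2
(one shortest path: (0, 2, 1, 2, 0) → (0, 1, 1, 2, 0) → (0, 1, 2, 2, 0))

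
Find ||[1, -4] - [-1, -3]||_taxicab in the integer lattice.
3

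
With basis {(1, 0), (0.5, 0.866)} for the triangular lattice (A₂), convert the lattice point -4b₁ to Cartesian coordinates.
(-4, 0)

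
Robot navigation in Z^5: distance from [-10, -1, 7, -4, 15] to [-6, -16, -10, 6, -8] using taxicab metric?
69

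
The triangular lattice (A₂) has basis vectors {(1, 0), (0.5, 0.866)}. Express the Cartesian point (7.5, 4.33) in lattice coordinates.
5b₁ + 5b₂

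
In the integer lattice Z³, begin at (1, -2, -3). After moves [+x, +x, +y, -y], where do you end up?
(3, -2, -3)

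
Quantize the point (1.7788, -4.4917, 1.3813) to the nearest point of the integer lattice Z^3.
(2, -4, 1)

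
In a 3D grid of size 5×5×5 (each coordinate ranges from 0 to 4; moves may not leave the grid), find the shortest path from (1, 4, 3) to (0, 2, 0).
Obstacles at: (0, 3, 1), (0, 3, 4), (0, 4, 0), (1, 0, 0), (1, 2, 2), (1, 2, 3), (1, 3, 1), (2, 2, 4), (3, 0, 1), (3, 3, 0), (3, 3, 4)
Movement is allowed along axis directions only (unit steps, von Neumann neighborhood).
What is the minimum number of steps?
6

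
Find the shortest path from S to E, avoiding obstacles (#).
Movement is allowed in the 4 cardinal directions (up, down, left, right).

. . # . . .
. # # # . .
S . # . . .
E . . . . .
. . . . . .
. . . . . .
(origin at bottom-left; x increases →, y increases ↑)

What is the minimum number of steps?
1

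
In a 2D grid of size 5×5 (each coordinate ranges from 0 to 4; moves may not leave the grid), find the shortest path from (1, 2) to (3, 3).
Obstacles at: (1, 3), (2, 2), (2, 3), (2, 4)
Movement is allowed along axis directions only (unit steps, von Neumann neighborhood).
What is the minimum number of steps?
5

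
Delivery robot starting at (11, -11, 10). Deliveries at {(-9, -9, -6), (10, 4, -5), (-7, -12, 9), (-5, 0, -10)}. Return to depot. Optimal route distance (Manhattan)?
112
(one optimal route: (11, -11, 10) → (10, 4, -5) → (-5, 0, -10) → (-9, -9, -6) → (-7, -12, 9) → (11, -11, 10))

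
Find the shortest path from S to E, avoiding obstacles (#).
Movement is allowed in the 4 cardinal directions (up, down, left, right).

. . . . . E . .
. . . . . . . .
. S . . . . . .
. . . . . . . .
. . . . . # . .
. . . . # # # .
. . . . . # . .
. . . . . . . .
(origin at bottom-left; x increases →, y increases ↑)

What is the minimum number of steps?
6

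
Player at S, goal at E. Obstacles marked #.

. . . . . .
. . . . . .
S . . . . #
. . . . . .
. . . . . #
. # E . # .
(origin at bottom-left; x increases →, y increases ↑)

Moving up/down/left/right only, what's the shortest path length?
5
(one shortest path: (0, 3) → (1, 3) → (2, 3) → (2, 2) → (2, 1) → (2, 0))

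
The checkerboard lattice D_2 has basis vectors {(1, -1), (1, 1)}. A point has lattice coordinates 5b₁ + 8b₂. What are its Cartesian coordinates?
(13, 3)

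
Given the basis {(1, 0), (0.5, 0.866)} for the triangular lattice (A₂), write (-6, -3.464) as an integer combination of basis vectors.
-4b₁ - 4b₂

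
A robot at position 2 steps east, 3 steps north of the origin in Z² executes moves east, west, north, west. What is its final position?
(1, 4)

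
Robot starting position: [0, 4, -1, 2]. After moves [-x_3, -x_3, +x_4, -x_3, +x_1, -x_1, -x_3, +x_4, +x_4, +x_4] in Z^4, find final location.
(0, 4, -5, 6)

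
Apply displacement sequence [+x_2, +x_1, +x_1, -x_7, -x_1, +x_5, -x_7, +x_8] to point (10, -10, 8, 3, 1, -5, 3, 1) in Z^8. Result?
(11, -9, 8, 3, 2, -5, 1, 2)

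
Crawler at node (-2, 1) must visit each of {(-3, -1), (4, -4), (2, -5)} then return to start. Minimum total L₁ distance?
26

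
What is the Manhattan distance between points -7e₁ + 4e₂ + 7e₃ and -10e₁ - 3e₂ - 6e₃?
23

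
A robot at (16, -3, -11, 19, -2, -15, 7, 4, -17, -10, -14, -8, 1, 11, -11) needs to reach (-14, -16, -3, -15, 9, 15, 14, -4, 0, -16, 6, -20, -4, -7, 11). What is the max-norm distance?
34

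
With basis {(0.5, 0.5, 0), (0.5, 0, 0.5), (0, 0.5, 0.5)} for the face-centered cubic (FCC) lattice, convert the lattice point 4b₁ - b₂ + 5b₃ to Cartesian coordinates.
(1.5, 4.5, 2)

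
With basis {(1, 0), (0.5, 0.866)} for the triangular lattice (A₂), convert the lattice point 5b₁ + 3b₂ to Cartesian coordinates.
(6.5, 2.598)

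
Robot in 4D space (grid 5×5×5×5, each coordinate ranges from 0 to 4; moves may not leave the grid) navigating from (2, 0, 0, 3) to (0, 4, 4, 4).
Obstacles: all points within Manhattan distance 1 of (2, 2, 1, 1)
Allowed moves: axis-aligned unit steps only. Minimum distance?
11
(one shortest path: (2, 0, 0, 3) → (1, 0, 0, 3) → (0, 0, 0, 3) → (0, 1, 0, 3) → (0, 2, 0, 3) → (0, 3, 0, 3) → (0, 4, 0, 3) → (0, 4, 1, 3) → (0, 4, 2, 3) → (0, 4, 3, 3) → (0, 4, 4, 3) → (0, 4, 4, 4))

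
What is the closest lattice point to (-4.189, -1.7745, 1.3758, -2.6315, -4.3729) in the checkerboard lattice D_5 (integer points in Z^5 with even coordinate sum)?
(-4, -2, 1, -3, -4)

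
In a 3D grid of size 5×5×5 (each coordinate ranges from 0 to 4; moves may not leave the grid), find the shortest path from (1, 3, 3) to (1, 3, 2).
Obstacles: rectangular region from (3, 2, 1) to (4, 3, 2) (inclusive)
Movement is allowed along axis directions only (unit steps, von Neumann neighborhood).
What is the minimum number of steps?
1
(one shortest path: (1, 3, 3) → (1, 3, 2))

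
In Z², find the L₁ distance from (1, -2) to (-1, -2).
2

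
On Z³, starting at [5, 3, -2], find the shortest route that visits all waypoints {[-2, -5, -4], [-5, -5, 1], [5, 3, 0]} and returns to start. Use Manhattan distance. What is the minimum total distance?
46
(one optimal route: (5, 3, -2) → (-2, -5, -4) → (-5, -5, 1) → (5, 3, 0) → (5, 3, -2))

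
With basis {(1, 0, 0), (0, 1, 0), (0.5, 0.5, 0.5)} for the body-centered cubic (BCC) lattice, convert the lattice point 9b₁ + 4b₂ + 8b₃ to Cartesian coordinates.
(13, 8, 4)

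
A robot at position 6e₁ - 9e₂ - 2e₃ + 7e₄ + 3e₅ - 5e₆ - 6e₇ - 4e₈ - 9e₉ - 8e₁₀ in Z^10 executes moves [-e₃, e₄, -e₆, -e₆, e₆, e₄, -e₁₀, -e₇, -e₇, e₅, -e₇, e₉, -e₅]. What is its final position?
(6, -9, -3, 9, 3, -6, -9, -4, -8, -9)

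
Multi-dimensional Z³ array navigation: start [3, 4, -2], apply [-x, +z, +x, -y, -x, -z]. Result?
(2, 3, -2)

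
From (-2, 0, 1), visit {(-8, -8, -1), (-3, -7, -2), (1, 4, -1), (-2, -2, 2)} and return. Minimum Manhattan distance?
50
(one optimal route: (-2, 0, 1) → (1, 4, -1) → (-8, -8, -1) → (-3, -7, -2) → (-2, -2, 2) → (-2, 0, 1))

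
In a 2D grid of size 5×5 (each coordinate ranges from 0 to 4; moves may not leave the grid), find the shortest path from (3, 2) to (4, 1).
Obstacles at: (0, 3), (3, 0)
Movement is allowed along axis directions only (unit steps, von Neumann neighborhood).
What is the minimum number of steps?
2
(one shortest path: (3, 2) → (4, 2) → (4, 1))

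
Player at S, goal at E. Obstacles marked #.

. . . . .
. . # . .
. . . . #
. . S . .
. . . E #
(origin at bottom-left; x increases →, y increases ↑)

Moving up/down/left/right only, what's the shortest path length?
2
(one shortest path: (2, 1) → (3, 1) → (3, 0))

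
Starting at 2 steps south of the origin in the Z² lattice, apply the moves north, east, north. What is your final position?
(1, 0)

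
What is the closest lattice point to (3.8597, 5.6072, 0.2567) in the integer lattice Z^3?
(4, 6, 0)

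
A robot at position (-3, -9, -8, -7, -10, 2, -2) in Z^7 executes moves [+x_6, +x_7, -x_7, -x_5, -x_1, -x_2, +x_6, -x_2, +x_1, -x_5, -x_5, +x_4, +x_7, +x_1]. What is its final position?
(-2, -11, -8, -6, -13, 4, -1)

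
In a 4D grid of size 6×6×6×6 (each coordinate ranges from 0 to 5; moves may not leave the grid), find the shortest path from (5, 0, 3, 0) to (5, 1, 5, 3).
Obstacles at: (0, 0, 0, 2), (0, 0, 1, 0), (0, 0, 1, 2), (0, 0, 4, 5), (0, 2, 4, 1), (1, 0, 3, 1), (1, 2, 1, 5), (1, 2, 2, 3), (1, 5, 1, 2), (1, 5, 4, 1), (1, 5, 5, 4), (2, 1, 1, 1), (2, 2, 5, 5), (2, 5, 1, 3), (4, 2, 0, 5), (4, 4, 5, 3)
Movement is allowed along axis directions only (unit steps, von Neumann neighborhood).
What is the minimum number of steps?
6
(one shortest path: (5, 0, 3, 0) → (5, 1, 3, 0) → (5, 1, 4, 0) → (5, 1, 5, 0) → (5, 1, 5, 1) → (5, 1, 5, 2) → (5, 1, 5, 3))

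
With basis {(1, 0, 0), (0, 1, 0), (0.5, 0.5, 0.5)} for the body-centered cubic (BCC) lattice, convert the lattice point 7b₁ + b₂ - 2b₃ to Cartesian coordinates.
(6, 0, -1)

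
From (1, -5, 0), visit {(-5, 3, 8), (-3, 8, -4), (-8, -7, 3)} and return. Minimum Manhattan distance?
72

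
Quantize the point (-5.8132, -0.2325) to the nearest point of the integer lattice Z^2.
(-6, 0)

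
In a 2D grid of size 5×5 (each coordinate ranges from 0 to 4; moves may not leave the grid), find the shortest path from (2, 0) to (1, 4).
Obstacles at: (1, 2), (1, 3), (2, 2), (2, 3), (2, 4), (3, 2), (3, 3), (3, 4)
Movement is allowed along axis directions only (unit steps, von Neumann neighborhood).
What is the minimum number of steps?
7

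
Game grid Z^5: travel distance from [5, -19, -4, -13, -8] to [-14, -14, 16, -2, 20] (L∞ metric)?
28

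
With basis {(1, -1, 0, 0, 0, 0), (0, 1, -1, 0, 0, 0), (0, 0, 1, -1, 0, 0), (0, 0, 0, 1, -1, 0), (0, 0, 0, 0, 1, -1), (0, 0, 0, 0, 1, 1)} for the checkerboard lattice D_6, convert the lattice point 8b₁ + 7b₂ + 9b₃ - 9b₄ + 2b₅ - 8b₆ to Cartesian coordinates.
(8, -1, 2, -18, 3, -10)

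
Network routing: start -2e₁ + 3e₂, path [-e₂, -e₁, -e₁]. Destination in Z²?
(-4, 2)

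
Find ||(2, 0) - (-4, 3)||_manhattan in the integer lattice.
9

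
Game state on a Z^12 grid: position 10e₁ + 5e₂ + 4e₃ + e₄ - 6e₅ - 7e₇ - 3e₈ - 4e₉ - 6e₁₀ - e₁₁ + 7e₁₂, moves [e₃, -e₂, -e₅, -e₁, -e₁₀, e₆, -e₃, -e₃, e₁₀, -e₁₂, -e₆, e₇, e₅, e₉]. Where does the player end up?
(9, 4, 3, 1, -6, 0, -6, -3, -3, -6, -1, 6)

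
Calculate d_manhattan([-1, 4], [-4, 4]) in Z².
3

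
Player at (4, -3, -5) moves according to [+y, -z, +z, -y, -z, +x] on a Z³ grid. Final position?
(5, -3, -6)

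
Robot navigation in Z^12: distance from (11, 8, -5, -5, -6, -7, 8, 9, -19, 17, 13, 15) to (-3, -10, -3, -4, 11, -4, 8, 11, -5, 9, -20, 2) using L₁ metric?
125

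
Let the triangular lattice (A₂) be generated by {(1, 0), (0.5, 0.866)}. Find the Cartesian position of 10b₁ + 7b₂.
(13.5, 6.062)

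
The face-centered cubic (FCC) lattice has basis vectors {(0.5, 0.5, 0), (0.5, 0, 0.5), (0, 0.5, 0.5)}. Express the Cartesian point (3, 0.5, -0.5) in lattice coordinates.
4b₁ + 2b₂ - 3b₃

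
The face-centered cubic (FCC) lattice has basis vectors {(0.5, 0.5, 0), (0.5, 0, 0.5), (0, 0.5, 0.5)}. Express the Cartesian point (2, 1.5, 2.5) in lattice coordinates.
b₁ + 3b₂ + 2b₃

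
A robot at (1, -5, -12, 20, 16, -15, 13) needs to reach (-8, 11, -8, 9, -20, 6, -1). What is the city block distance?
111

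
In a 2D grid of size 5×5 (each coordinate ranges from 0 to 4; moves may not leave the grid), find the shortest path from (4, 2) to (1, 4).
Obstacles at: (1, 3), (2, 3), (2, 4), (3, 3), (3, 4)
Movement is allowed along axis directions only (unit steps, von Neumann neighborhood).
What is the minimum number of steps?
7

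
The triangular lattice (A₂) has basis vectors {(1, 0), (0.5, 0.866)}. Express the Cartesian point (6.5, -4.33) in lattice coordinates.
9b₁ - 5b₂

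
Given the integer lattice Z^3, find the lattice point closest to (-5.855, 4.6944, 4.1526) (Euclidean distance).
(-6, 5, 4)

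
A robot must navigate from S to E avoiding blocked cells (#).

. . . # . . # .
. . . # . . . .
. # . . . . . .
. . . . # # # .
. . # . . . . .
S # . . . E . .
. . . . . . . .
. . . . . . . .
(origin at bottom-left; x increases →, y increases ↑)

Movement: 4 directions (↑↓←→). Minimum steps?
7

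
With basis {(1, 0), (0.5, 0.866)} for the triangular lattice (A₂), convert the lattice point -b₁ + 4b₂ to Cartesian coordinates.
(1, 3.464)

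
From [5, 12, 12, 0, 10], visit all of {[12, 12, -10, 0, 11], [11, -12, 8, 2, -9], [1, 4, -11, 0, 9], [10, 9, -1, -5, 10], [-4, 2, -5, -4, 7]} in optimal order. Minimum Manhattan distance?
151
(one optimal route: (5, 12, 12, 0, 10) → (10, 9, -1, -5, 10) → (12, 12, -10, 0, 11) → (1, 4, -11, 0, 9) → (-4, 2, -5, -4, 7) → (11, -12, 8, 2, -9))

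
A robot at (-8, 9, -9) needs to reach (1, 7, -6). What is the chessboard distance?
9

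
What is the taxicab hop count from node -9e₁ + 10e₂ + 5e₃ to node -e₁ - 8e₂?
31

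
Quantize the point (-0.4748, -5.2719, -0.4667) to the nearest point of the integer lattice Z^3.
(0, -5, 0)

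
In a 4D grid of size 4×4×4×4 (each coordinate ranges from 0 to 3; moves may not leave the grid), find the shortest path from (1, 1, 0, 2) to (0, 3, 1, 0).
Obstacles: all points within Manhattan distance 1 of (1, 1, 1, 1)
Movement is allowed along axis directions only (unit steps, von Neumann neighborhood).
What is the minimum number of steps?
6
(one shortest path: (1, 1, 0, 2) → (0, 1, 0, 2) → (0, 2, 0, 2) → (0, 3, 0, 2) → (0, 3, 1, 2) → (0, 3, 1, 1) → (0, 3, 1, 0))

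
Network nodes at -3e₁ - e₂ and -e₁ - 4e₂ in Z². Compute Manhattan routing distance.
5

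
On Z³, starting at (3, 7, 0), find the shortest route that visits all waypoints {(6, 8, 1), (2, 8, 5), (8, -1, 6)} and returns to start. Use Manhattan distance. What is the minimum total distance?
44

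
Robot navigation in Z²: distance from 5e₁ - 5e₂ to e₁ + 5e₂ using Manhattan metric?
14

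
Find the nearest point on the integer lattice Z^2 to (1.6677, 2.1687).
(2, 2)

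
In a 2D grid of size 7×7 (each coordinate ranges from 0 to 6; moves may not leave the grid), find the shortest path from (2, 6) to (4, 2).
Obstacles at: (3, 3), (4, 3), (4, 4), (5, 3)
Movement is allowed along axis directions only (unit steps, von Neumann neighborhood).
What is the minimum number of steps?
6
(one shortest path: (2, 6) → (2, 5) → (2, 4) → (2, 3) → (2, 2) → (3, 2) → (4, 2))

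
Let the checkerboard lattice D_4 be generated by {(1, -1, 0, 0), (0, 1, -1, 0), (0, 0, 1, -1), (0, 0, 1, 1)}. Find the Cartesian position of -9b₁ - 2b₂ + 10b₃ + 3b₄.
(-9, 7, 15, -7)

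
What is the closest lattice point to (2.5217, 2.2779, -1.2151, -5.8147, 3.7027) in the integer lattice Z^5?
(3, 2, -1, -6, 4)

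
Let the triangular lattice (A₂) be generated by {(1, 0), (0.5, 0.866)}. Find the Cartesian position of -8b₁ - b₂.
(-8.5, -0.866)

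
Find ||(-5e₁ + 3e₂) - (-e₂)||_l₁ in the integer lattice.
9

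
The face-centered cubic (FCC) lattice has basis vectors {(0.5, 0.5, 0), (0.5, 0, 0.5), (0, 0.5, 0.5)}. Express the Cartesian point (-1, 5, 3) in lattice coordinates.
b₁ - 3b₂ + 9b₃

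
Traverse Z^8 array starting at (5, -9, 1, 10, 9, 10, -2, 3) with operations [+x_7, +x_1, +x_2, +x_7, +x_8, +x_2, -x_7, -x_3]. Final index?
(6, -7, 0, 10, 9, 10, -1, 4)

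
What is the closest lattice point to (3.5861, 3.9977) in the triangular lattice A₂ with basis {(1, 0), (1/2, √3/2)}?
(3.5, 4.33)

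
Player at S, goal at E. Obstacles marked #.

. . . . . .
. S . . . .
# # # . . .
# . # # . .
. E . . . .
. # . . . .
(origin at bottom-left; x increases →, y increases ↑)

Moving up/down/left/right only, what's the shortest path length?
9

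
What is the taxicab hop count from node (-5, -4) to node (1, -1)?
9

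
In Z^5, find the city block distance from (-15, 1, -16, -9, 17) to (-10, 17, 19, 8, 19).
75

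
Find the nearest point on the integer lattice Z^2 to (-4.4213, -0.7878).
(-4, -1)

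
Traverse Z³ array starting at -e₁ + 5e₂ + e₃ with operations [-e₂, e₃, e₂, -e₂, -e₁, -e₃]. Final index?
(-2, 4, 1)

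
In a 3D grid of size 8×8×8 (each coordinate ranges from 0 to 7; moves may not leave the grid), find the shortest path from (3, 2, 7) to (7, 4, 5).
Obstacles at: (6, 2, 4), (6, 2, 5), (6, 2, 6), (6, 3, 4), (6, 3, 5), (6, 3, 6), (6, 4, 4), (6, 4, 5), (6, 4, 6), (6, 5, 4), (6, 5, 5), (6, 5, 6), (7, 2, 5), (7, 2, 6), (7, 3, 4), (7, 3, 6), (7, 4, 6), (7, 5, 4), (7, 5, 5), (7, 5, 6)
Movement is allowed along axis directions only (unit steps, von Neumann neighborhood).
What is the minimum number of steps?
12
(one shortest path: (3, 2, 7) → (4, 2, 7) → (5, 2, 7) → (5, 3, 7) → (5, 4, 7) → (5, 4, 6) → (5, 4, 5) → (5, 4, 4) → (5, 4, 3) → (6, 4, 3) → (7, 4, 3) → (7, 4, 4) → (7, 4, 5))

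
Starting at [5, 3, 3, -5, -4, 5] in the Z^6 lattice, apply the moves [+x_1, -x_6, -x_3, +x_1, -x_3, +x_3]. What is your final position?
(7, 3, 2, -5, -4, 4)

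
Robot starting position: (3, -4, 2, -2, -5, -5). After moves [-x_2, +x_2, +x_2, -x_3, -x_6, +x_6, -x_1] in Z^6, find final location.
(2, -3, 1, -2, -5, -5)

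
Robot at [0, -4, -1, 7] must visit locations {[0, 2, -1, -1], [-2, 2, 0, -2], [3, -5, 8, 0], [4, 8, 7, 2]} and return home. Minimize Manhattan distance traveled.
78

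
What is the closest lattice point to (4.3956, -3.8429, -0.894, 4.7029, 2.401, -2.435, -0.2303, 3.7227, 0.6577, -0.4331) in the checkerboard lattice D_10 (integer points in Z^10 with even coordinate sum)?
(4, -4, -1, 5, 2, -3, 0, 4, 1, 0)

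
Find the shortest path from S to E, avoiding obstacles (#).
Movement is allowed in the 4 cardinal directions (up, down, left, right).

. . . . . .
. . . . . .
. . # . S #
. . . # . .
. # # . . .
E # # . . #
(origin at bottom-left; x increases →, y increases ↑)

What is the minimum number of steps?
9
(one shortest path: (4, 3) → (3, 3) → (3, 4) → (2, 4) → (1, 4) → (0, 4) → (0, 3) → (0, 2) → (0, 1) → (0, 0))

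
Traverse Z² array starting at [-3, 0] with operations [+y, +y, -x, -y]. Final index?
(-4, 1)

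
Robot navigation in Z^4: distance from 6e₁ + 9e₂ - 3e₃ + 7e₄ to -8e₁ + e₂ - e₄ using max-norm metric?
14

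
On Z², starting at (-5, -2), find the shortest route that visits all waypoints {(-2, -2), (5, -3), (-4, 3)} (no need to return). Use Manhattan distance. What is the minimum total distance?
21
(one optimal route: (-5, -2) → (-4, 3) → (-2, -2) → (5, -3))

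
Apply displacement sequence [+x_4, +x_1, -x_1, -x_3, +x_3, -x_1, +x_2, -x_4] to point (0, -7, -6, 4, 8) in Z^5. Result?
(-1, -6, -6, 4, 8)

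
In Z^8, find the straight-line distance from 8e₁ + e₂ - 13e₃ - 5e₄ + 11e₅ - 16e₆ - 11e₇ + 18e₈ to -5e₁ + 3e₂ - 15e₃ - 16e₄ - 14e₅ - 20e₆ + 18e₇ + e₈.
45.4863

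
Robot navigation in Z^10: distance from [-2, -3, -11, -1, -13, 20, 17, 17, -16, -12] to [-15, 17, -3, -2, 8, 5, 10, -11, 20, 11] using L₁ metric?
172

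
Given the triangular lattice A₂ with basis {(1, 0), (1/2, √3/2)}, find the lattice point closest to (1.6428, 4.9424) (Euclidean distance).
(2, 5.196)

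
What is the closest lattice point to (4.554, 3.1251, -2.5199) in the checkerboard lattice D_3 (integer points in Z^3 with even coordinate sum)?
(5, 3, -2)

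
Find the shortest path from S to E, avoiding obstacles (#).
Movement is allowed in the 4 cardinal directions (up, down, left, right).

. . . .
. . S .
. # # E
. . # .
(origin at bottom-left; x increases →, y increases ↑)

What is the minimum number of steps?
2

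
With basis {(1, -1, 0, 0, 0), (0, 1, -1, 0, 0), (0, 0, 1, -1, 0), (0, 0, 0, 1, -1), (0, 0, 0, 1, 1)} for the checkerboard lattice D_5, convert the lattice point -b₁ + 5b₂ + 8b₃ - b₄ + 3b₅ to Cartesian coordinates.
(-1, 6, 3, -6, 4)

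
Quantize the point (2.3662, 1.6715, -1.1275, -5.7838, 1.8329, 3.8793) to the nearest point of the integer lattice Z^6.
(2, 2, -1, -6, 2, 4)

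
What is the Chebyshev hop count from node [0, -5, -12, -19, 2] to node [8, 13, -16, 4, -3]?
23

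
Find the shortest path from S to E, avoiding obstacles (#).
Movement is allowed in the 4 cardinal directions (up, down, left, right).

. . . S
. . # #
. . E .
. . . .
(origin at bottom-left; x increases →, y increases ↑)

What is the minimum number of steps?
5
(one shortest path: (3, 3) → (2, 3) → (1, 3) → (1, 2) → (1, 1) → (2, 1))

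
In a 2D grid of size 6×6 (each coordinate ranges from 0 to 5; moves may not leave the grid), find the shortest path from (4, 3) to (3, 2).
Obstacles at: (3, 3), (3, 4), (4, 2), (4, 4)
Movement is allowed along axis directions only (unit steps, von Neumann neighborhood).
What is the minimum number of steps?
6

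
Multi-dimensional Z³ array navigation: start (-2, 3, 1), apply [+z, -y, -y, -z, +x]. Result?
(-1, 1, 1)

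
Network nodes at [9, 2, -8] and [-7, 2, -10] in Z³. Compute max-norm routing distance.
16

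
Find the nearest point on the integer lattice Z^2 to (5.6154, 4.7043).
(6, 5)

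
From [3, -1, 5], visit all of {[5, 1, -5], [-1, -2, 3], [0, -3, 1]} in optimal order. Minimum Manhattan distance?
26
(one optimal route: (3, -1, 5) → (-1, -2, 3) → (0, -3, 1) → (5, 1, -5))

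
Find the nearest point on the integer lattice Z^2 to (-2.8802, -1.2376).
(-3, -1)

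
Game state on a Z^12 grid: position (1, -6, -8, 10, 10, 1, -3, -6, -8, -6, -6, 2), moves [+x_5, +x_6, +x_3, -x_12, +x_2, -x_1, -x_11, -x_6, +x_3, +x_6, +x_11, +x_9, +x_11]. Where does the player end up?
(0, -5, -6, 10, 11, 2, -3, -6, -7, -6, -5, 1)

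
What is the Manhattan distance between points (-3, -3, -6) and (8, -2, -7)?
13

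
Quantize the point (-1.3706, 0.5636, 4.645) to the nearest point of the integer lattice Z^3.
(-1, 1, 5)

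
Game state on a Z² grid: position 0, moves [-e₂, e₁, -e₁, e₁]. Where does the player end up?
(1, -1)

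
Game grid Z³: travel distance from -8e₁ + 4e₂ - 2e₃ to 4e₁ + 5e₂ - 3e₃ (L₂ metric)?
12.083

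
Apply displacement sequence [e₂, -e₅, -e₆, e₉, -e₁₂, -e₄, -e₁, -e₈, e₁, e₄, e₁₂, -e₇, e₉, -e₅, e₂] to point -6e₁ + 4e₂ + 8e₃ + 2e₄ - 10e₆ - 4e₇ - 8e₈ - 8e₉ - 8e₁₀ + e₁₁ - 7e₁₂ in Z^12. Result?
(-6, 6, 8, 2, -2, -11, -5, -9, -6, -8, 1, -7)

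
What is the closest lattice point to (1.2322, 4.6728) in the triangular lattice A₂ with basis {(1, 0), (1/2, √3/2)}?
(1.5, 4.33)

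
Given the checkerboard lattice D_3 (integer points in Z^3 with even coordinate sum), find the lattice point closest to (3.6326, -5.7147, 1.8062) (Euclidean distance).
(4, -6, 2)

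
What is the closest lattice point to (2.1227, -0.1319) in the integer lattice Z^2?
(2, 0)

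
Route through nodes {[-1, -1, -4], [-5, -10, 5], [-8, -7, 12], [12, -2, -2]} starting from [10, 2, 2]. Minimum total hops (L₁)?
61
(one optimal route: (10, 2, 2) → (12, -2, -2) → (-1, -1, -4) → (-5, -10, 5) → (-8, -7, 12))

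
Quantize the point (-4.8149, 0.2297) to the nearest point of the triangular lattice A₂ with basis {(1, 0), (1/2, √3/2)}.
(-5, 0)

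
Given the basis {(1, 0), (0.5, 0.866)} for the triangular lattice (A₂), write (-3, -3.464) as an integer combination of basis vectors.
-b₁ - 4b₂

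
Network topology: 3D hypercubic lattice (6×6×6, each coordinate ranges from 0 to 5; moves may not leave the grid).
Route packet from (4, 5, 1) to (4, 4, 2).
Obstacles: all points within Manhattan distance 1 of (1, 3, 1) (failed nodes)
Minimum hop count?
2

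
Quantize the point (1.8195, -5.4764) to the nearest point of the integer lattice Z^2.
(2, -5)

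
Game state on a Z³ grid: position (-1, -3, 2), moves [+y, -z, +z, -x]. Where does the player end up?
(-2, -2, 2)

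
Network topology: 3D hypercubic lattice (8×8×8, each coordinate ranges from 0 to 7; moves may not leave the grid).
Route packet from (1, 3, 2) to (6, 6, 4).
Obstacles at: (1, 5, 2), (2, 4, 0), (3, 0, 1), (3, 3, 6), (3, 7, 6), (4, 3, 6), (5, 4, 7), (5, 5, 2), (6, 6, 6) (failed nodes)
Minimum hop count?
10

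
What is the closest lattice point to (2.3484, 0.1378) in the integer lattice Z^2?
(2, 0)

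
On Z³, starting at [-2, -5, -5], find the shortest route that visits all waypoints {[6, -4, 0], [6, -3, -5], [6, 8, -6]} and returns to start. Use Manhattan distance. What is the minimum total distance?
54
(one optimal route: (-2, -5, -5) → (6, -4, 0) → (6, -3, -5) → (6, 8, -6) → (-2, -5, -5))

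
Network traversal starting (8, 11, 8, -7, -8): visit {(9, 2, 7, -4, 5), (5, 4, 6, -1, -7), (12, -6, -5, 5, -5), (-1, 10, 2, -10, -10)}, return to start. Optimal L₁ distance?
154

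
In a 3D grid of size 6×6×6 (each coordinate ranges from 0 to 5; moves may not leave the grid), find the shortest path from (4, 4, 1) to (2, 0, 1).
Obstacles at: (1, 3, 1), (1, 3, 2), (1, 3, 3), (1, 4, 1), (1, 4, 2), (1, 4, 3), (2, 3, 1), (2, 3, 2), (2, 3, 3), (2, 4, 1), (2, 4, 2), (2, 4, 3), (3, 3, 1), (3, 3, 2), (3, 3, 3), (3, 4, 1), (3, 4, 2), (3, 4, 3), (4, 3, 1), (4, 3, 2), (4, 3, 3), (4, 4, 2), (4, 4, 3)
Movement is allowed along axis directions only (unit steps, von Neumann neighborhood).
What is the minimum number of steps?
8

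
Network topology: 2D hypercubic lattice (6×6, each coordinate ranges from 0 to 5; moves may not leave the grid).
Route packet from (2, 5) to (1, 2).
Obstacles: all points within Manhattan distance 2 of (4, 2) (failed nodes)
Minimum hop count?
4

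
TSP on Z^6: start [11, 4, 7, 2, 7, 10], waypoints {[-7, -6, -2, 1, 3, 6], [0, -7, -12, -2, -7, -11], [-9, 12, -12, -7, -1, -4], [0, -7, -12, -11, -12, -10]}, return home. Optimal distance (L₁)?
236
(one optimal route: (11, 4, 7, 2, 7, 10) → (-7, -6, -2, 1, 3, 6) → (0, -7, -12, -2, -7, -11) → (0, -7, -12, -11, -12, -10) → (-9, 12, -12, -7, -1, -4) → (11, 4, 7, 2, 7, 10))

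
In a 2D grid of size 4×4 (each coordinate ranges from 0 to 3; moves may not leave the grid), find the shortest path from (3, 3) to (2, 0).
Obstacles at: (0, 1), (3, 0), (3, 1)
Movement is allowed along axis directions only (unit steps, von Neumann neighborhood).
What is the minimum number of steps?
4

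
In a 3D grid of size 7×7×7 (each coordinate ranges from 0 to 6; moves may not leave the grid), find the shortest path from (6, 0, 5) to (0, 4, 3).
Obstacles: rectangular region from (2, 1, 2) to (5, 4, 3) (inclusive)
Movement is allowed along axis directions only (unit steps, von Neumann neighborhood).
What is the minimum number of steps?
12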